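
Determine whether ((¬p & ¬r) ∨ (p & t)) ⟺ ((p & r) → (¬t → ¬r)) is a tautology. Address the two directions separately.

Forward direction. Assume the antecedent. If p is true, the antecedent forces (p = T, r = F, t = T) or (p = T, r = T, t = T), and (p & r) → (¬t → ¬r) holds there. If p is false, (p & r) → (¬t → ¬r) reduces to true regardless of the other variables. Either way (p & r) → (¬t → ¬r) holds.

Converse. This fails. Under p = T, r = F, t = F, the left side is false but the right side is true.

(⇒) holds; (⇐) fails.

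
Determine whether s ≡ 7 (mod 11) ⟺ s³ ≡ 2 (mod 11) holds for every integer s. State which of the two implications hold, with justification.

The biconditional holds.

[⇒] Suppose s ≡ 7 (mod 11). Write s = 11j + 7. Then (11j + 7)³ = 1331j³ + 2541j² + 1617j + 343 = 11(121j³ + 231j² + 147j + 31) + 2, so s³ ≡ 2 (mod 11).

[⇐] Conversely, suppose s³ ≡ 2 (mod 11). The only residue r in {0, …, 10} with r³ ≡ 2 (mod 11) is r = 7, so s ≡ 7 (mod 11).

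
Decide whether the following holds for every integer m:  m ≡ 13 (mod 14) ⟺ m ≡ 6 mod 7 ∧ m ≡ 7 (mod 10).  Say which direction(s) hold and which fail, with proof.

Not equivalent: only (⇐) holds.

(⟹) This fails: m = 69 gives 69 ≡ 13 (mod 14) but 69 ≡ 9 (mod 10), so the conjunction on the right does not hold.

(⟸) Conversely, if m ≡ 6 (mod 7) and m ≡ 7 (mod 10), then by the Chinese remainder theorem m ≡ 27 (mod 70). Since 27 ≡ 13 (mod 14) and 14 ∣ 70, we get m ≡ 13 (mod 14).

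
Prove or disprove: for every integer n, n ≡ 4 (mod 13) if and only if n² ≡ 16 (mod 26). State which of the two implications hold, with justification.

(⟹) This fails: take n = 17. Then 17 ≡ 4 (mod 13), but 17² = 289 ≡ 3 (mod 26), not 16.

(⟸) This fails: take n = 22. Then 22² = 484 ≡ 16 (mod 26), yet 22 ≡ 9 (mod 13), not 4.

Both directions fail.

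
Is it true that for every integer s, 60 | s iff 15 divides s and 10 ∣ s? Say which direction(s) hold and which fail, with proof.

[⇐] This fails: take s = 30. Both 15 ∣ 30 and 10 ∣ 30, yet 30 is not a multiple of 60 (since 30 = 0·60 + 30), so 60 ∤ 30.

[⇒] If 60 ∣ s, write s = 60q. Since 60 = 4·15, s = 15·(4q), so 15 ∣ s; and since 60 = 6·10, s = 10·(6q), so 10 ∣ s.

Only the forward direction holds.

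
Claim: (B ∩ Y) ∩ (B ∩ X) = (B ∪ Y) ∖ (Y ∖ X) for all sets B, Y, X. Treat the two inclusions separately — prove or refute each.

Only the forward inclusion holds.

(⊇) This inclusion fails. Take B = {1}, Y = ∅, X = ∅; then 1 ∈ (B ∪ Y) ∖ (Y ∖ X) but 1 ∉ (B ∩ Y) ∩ (B ∩ X).

(⊆) Let x ∈ (B ∩ Y) ∩ (B ∩ X). Then x ∈ B ∩ Y ∩ X, from which x ∈ (B ∪ Y) ∖ (Y ∖ X).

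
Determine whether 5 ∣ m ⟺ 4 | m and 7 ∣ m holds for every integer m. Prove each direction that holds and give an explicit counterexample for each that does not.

(⇒) This fails: take m = 5. Certainly 5 ∣ 5, but 4 ∤ 5.

(⇐) This fails: take m = 28. Both 4 ∣ 28 and 7 ∣ 28, yet 28 is not a multiple of 5 (since 28 = 5·5 + 3), so 5 ∤ 28.

Neither direction holds.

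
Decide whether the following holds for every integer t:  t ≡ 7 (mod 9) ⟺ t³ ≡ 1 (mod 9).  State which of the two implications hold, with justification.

[⇐] This fails: take t = 1. Then 1³ = 1 ≡ 1 (mod 9), yet 1 ≡ 1 (mod 9), not 7.

[⇒] Suppose t ≡ 7 (mod 9). Write t = 9j + 7. Then (9j + 7)³ = 729j³ + 1701j² + 1323j + 343 = 9(81j³ + 189j² + 147j + 38) + 1, so t³ ≡ 1 (mod 9).

(⇒) holds; (⇐) fails.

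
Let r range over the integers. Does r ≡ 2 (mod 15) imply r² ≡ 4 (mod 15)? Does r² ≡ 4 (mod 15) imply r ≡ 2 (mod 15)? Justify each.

The forward direction holds; the converse fails.

(⟸) This fails: take r = 7. Then 7² = 49 ≡ 4 (mod 15), yet 7 ≡ 7 (mod 15), not 2.

(⟹) Suppose r ≡ 2 (mod 15). Write r = 15j + 2. Then (15j + 2)² = 225j² + 60j + 4 = 15(15j² + 4j) + 4, so r² ≡ 4 (mod 15).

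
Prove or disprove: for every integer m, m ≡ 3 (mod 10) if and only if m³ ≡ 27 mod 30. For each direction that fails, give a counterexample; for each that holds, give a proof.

[⇒] This fails: take m = 13. Then 13 ≡ 3 (mod 10), but 13³ = 2197 ≡ 7 (mod 30), not 27.

[⇐] Conversely, the residues r modulo 30 with r³ ≡ 27 (mod 30) are exactly {3}, and each is ≡ 3 (mod 10).

Not equivalent: only (⇐) holds.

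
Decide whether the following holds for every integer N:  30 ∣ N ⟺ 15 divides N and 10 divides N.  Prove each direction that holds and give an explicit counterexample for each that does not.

(⇒) If 30 ∣ N, write N = 30q. Since 30 = 2·15, N = 15·(2q), so 15 ∣ N; and since 30 = 3·10, N = 10·(3q), so 10 ∣ N.

(⇐) Suppose 15 ∣ N and 10 ∣ N. Any common multiple of 15 and 10 is a multiple of their lcm; here lcm(15, 10) = 15·10/gcd(15, 10) = 150/5 = 30, so 30 ∣ N.

Both directions hold.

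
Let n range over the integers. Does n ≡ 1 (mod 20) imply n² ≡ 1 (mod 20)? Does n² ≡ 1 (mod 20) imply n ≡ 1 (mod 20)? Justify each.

(⇒) holds; (⇐) fails.

(⇒) Suppose n ≡ 1 (mod 20). Write n = 20j + 1. Then (20j + 1)² = 400j² + 40j + 1 = 20(20j² + 2j) + 1, so n² ≡ 1 (mod 20).

(⇐) This fails: take n = 9. Then 9² = 81 ≡ 1 (mod 20), yet 9 ≡ 9 (mod 20), not 1.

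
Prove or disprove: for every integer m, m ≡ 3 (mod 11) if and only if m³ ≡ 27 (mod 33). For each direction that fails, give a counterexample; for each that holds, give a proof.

Forward direction. This fails: take m = 14. Then 14 ≡ 3 (mod 11), but 14³ = 2744 ≡ 5 (mod 33), not 27.

Converse. The residues r modulo 33 with r³ ≡ 27 (mod 33) are exactly {3}, and each is ≡ 3 (mod 11).

Only the converse holds.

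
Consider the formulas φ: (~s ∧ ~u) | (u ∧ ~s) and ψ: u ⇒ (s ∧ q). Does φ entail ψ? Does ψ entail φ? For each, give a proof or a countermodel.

(⟹) This fails. Under s = F, u = T, q = F, the left side is true but the right side is false.

(⟸) This fails. Under s = T, u = F, q = F, the left side is false but the right side is true.

Neither direction holds.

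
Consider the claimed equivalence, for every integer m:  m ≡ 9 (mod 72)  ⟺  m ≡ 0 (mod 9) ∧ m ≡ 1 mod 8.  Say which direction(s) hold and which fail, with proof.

(⇒) Suppose m ≡ 9 (mod 72); write m = 72j + 9. Since 9 ∣ 72, reducing mod 9 gives m ≡ 9 ≡ 0 (mod 9); since 8 ∣ 72, reducing mod 8 gives m ≡ 9 ≡ 1 (mod 8).

(⇐) Conversely, if m ≡ 0 (mod 9) and m ≡ 1 (mod 8), then by the Chinese remainder theorem m ≡ 9 (mod 72). This is exactly m ≡ 9 (mod 72).

The biconditional holds.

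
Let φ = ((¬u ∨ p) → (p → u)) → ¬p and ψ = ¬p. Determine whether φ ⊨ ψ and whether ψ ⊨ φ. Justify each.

Converse. Assume the antecedent. If p is true, the antecedent cannot hold. If p is false, ((¬u ∨ p) → (p → u)) → ¬p reduces to true regardless of the other variables. Either way ((¬u ∨ p) → (p → u)) → ¬p holds.

Forward direction. This fails. Under p = T, u = F, the left side is true but the right side is false.

Only the reverse direction holds.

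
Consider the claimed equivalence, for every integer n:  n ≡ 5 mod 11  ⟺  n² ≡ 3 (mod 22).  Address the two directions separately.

Neither implication holds.

[⇒] This fails: take n = 16. Then 16 ≡ 5 (mod 11), but 16² = 256 ≡ 14 (mod 22), not 3.

[⇐] This fails: take n = 17. Then 17² = 289 ≡ 3 (mod 22), yet 17 ≡ 6 (mod 11), not 5.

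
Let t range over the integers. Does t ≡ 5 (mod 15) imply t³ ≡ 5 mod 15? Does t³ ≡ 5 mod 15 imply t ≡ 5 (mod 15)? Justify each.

Both directions hold; the statement is true.

(→) Suppose t ≡ 5 (mod 15). Write t = 15j + 5. Then (15j + 5)³ = 3375j³ + 3375j² + 1125j + 125 = 15(225j³ + 225j² + 75j + 8) + 5, so t³ ≡ 5 (mod 15).

(←) Conversely, suppose t³ ≡ 5 (mod 15). The only residue r in {0, …, 14} with r³ ≡ 5 (mod 15) is r = 5, so t ≡ 5 (mod 15).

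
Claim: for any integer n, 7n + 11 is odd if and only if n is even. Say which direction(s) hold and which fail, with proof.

The biconditional holds.

(⇐) Suppose n is even; write n = 2j. Then 7n + 11 = 7·(2j) + 11 = 2·7j + 11, which is odd.

(⇒) Suppose 7n + 11 is odd. Since 7 is odd, 7n and n have the same parity, so 7n + 11 ≡ n + 11 (mod 2). As 11 is odd, 7n + 11 is odd exactly when n is even. Thus n is even.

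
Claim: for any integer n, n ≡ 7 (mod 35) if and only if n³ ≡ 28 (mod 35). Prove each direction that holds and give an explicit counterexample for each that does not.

(⟸) Suppose n³ ≡ 28 (mod 35). The only residue r in {0, …, 34} with r³ ≡ 28 (mod 35) is r = 7, so n ≡ 7 (mod 35).

(⟹) Suppose n ≡ 7 (mod 35). Write n = 35j + 7. Then (35j + 7)³ = 42875j³ + 25725j² + 5145j + 343 = 35(1225j³ + 735j² + 147j + 9) + 28, so n³ ≡ 28 (mod 35).

The biconditional holds.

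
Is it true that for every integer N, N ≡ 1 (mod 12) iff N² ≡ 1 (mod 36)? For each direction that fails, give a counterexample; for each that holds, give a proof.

(⇒) fails and (⇐) fails.

(→) This fails: take N = 13. Then 13 ≡ 1 (mod 12), but 13² = 169 ≡ 25 (mod 36), not 1.

(←) This fails: take N = 17. Then 17² = 289 ≡ 1 (mod 36), yet 17 ≡ 5 (mod 12), not 1.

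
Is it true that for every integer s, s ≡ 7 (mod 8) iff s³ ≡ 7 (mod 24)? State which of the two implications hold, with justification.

[⇐] The residues r modulo 24 with r³ ≡ 7 (mod 24) are exactly {7}, and each is ≡ 7 (mod 8).

[⇒] This fails: take s = 15. Then 15 ≡ 7 (mod 8), but 15³ = 3375 ≡ 15 (mod 24), not 7.

(⇒) fails; (⇐) holds.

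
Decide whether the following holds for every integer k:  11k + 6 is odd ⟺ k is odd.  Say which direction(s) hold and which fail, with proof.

The biconditional holds.

(⟸) Suppose k is odd; write k = 2j + 1. Then 11k + 6 = 11·(2j + 1) + 6 = 2·11j + 17, which is odd.

(⟹) Suppose 11k + 6 is odd. Since 11 is odd, 11k and k have the same parity, so 11k + 6 ≡ k + 6 (mod 2). As 6 is even, 11k + 6 is odd exactly when k is odd. Thus k is odd.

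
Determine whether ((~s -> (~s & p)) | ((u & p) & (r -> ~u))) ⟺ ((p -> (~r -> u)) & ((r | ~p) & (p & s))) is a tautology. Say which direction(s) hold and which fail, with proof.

Only the converse holds.

(⟹) This fails. Under p = T, u = F, r = F, s = F, the left side is true but the right side is false.

(⟸) Assume the antecedent. If p is true, the consequent reduces to true regardless of the other variables. If p is false, the antecedent cannot hold. Either way the consequent holds.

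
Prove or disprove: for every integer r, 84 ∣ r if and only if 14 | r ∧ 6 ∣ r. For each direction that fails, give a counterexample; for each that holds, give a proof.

Not equivalent: only (⇒) holds.

(←) This fails: take r = 42. Both 14 ∣ 42 and 6 ∣ 42, yet 42 is not a multiple of 84 (since 42 = 0·84 + 42), so 84 ∤ 42.

(→) If 84 ∣ r, write r = 84q. Since 84 = 6·14, r = 14·(6q), so 14 ∣ r; and since 84 = 14·6, r = 6·(14q), so 6 ∣ r.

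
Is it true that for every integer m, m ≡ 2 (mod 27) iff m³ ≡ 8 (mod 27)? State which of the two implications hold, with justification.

Not equivalent: only (⇒) holds.

Forward direction. Suppose m ≡ 2 (mod 27). Write m = 27j + 2. Then (27j + 2)³ = 19683j³ + 4374j² + 324j + 8 = 27(729j³ + 162j² + 12j) + 8, so m³ ≡ 8 (mod 27).

Converse. This fails: take m = 11. Then 11³ = 1331 ≡ 8 (mod 27), yet 11 ≡ 11 (mod 27), not 2.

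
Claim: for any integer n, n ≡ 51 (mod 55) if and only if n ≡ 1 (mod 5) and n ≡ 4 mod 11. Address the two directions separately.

(⇒) fails and (⇐) fails.

Forward direction. This fails: n = 51 gives 51 ≡ 51 (mod 55) but 51 ≡ 7 (mod 11), so the conjunction on the right does not hold.

Converse. This fails: n = 26 satisfies both congruences on the right (26 ≡ 1 mod 5 and 26 ≡ 4 mod 11) yet 26 ≡ 26 (mod 55), not 51.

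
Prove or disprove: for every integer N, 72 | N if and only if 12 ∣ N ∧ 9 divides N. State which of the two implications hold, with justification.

Forward direction. If 72 ∣ N, write N = 72q. Since 72 = 6·12, N = 12·(6q), so 12 ∣ N; and since 72 = 8·9, N = 9·(8q), so 9 ∣ N.

Converse. This fails: take N = 36. Both 12 ∣ 36 and 9 ∣ 36, yet 36 is not a multiple of 72 (since 36 = 0·72 + 36), so 72 ∤ 36.

Not equivalent: only (⇒) holds.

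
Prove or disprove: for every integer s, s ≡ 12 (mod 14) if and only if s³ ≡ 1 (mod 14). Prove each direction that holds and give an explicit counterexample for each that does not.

Neither direction holds.

[⇒] This fails: take s = 12. Then 12 ≡ 12 (mod 14), but 12³ = 1728 ≡ 6 (mod 14), not 1.

[⇐] This fails: take s = 1. Then 1³ = 1 ≡ 1 (mod 14), yet 1 ≡ 1 (mod 14), not 12.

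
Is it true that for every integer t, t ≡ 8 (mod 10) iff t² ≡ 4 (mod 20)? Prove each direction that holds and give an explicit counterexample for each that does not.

(→) Suppose t ≡ 8 (mod 10). Working modulo 20, t ∈ {8, 18}; for each such r, r² ≡ 4 (mod 20).

(←) This fails: take t = 2. Then 2² = 4 ≡ 4 (mod 20), yet 2 ≡ 2 (mod 10), not 8.

The forward direction holds; the converse fails.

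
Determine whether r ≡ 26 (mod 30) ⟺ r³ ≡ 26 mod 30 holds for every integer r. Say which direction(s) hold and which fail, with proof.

Both directions hold.

(⇐) Suppose r³ ≡ 26 (mod 30). The only residue r in {0, …, 29} with r³ ≡ 26 (mod 30) is r = 26, so r ≡ 26 (mod 30).

(⇒) Suppose r ≡ 26 (mod 30). Write r = 30j + 26. Then (30j + 26)³ = 27000j³ + 70200j² + 60840j + 17576 = 30(900j³ + 2340j² + 2028j + 585) + 26, so r³ ≡ 26 (mod 30).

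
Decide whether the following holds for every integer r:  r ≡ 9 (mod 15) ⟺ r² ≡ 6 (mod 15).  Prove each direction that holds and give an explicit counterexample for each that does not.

(⟹) Suppose r ≡ 9 (mod 15). Write r = 15j + 9. Then (15j + 9)² = 225j² + 270j + 81 = 15(15j² + 18j + 5) + 6, so r² ≡ 6 (mod 15).

(⟸) This fails: take r = 6. Then 6² = 36 ≡ 6 (mod 15), yet 6 ≡ 6 (mod 15), not 9.

Only the forward implication holds.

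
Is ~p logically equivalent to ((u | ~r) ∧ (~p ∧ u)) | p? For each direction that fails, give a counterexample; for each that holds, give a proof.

(→) This fails. Under r = F, p = F, u = F, the left side is true but the right side is false.

(←) This fails. Under r = F, p = T, u = F, the left side is false but the right side is true.

Neither implication holds.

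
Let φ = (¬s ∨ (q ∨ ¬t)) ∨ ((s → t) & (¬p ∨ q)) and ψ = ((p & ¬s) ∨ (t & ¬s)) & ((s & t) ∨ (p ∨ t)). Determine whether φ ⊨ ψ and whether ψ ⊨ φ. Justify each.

(⟹) This fails. Under t = F, s = F, q = F, p = F, the left side is true but the right side is false.

(⟸) Assume the antecedent. If s is true, the antecedent cannot hold. If s is false, the consequent reduces to true regardless of the other variables. Either way the consequent holds.

(⇒) fails; (⇐) holds.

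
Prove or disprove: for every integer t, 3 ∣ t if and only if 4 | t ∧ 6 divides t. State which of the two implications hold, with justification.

(⇒) This fails: take t = 3. Certainly 3 ∣ 3, but 4 ∤ 3.

(⇐) Suppose 4 ∣ t and 6 ∣ t. Any common multiple of 4 and 6 is a multiple of their lcm; here lcm(4, 6) = 4·6/gcd(4, 6) = 24/2 = 12, so 12 ∣ t. Since 3 ∣ 12, it follows that 3 ∣ t.

Not equivalent: only (⇐) holds.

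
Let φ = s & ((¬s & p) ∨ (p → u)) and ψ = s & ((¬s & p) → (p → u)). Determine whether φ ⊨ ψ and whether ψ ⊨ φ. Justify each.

Only the forward direction holds.

(⟹) Assume the antecedent. If u is true, the antecedent forces (u = T, s = T, p = F) or (u = T, s = T, p = T), and s & ((¬s & p) → (p → u)) holds there. If u is false, the antecedent forces (u = F, s = T, p = F), and s & ((¬s & p) → (p → u)) holds there. Either way s & ((¬s & p) → (p → u)) holds.

(⟸) This fails. Under u = F, s = T, p = T, the left side is false but the right side is true.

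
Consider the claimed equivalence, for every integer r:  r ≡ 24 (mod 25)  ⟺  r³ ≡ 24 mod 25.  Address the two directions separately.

Forward direction. Suppose r ≡ 24 (mod 25). Write r = 25j + 24. Then (25j + 24)³ = 15625j³ + 45000j² + 43200j + 13824 = 25(625j³ + 1800j² + 1728j + 552) + 24, so r³ ≡ 24 (mod 25).

Converse. Suppose r³ ≡ 24 (mod 25). The only residue r in {0, …, 24} with r³ ≡ 24 (mod 25) is r = 24, so r ≡ 24 (mod 25).

The biconditional holds.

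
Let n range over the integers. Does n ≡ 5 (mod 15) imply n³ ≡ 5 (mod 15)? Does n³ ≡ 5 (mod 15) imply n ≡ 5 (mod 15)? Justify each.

Equivalent; both directions hold.

(→) Suppose n ≡ 5 (mod 15). Write n = 15j + 5. Then (15j + 5)³ = 3375j³ + 3375j² + 1125j + 125 = 15(225j³ + 225j² + 75j + 8) + 5, so n³ ≡ 5 (mod 15).

(←) Conversely, suppose n³ ≡ 5 (mod 15). The only residue r in {0, …, 14} with r³ ≡ 5 (mod 15) is r = 5, so n ≡ 5 (mod 15).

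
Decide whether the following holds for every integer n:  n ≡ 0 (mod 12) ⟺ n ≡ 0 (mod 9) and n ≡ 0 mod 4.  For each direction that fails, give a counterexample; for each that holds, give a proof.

(→) This fails: n = 24 gives 24 ≡ 0 (mod 12) but 24 ≡ 6 (mod 9), so the conjunction on the right does not hold.

(←) Conversely, if n ≡ 0 (mod 9) and n ≡ 0 (mod 4), then by the Chinese remainder theorem n ≡ 0 (mod 36). Since 0 ≡ 0 (mod 12) and 12 ∣ 36, we get n ≡ 0 (mod 12).

Only the reverse direction holds.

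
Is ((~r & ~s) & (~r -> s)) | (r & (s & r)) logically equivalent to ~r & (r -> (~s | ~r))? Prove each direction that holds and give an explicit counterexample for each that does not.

(⟹) This fails. Under r = T, s = T, the left side is true but the right side is false.

(⟸) This fails. Under r = F, s = F, the left side is false but the right side is true.

Neither implication holds.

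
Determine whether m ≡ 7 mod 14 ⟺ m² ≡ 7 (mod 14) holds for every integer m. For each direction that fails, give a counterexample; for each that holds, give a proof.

The biconditional holds.

Forward direction. Suppose m ≡ 7 mod 14. Write m = 14j + 7. Then (14j + 7)² = 196j² + 196j + 49 = 14(14j² + 14j + 3) + 7, so m² ≡ 7 (mod 14).

Converse. Suppose m² ≡ 7 (mod 14). The only residue r in {0, …, 13} with r² ≡ 7 (mod 14) is r = 7, so m ≡ 7 (mod 14).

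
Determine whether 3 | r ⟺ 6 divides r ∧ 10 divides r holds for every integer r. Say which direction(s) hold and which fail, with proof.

Forward direction. This fails: take r = 3. Certainly 3 ∣ 3, but 6 ∤ 3.

Converse. Suppose 6 ∣ r and 10 ∣ r. Any common multiple of 6 and 10 is a multiple of their lcm; here lcm(6, 10) = 6·10/gcd(6, 10) = 60/2 = 30, so 30 ∣ r. Since 3 ∣ 30, it follows that 3 ∣ r.

Only the reverse direction holds.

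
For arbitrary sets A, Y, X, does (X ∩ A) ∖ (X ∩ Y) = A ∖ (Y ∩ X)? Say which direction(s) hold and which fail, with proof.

(⟸) This inclusion fails. Take A = {1}, Y = ∅, X = ∅; then 1 ∈ A ∖ (Y ∩ X) but 1 ∉ (X ∩ A) ∖ (X ∩ Y).

(⟹) Let x ∈ (X ∩ A) ∖ (X ∩ Y). Then x ∈ A ∩ X and x ∉ Y, from which x ∈ A ∖ (Y ∩ X).

(⊆) holds; (⊇) fails.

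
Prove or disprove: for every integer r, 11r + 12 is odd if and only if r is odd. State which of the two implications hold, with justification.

Both implications hold.

[⇒] Suppose 11r + 12 is odd. Since 11 is odd, 11r and r have the same parity, so 11r + 12 ≡ r + 12 (mod 2). As 12 is even, 11r + 12 is odd exactly when r is odd. Thus r is odd.

[⇐] Conversely, suppose r is odd; write r = 2j + 1. Then 11r + 12 = 11·(2j + 1) + 12 = 2·11j + 23, which is odd.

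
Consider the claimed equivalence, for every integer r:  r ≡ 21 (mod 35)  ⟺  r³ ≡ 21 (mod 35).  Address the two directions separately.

The biconditional holds.

Forward direction. Suppose r ≡ 21 (mod 35). Write r = 35j + 21. Then (35j + 21)³ = 42875j³ + 77175j² + 46305j + 9261 = 35(1225j³ + 2205j² + 1323j + 264) + 21, so r³ ≡ 21 (mod 35).

Converse. Suppose r³ ≡ 21 (mod 35). The only residue r in {0, …, 34} with r³ ≡ 21 (mod 35) is r = 21, so r ≡ 21 (mod 35).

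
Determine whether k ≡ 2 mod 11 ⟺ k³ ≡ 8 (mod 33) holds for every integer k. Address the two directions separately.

(→) This fails: take k = 13. Then 13 ≡ 2 (mod 11), but 13³ = 2197 ≡ 19 (mod 33), not 8.

(←) Conversely, the residues r modulo 33 with r³ ≡ 8 (mod 33) are exactly {2}, and each is ≡ 2 (mod 11).

Only the converse holds.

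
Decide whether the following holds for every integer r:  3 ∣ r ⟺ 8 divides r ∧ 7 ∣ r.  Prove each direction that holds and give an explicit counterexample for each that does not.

Neither direction holds.

(→) This fails: take r = 3. Certainly 3 ∣ 3, but 8 ∤ 3.

(←) This fails: take r = 56. Both 8 ∣ 56 and 7 ∣ 56, yet 56 is not a multiple of 3 (since 56 = 18·3 + 2), so 3 ∤ 56.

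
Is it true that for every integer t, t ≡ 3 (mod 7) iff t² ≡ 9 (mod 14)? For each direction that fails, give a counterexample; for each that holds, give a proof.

Both directions fail.

(⟹) This fails: take t = 10. Then 10 ≡ 3 (mod 7), but 10² = 100 ≡ 2 (mod 14), not 9.

(⟸) This fails: take t = 11. Then 11² = 121 ≡ 9 (mod 14), yet 11 ≡ 4 (mod 7), not 3.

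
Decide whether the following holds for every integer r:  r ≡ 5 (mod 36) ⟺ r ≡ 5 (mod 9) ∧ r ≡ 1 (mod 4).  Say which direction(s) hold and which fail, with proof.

(→) Suppose r ≡ 5 (mod 36); write r = 36j + 5. Since 9 ∣ 36, reducing mod 9 gives r ≡ 5 (mod 9); since 4 ∣ 36, reducing mod 4 gives r ≡ 5 ≡ 1 (mod 4).

(←) Conversely, if r ≡ 5 (mod 9) and r ≡ 1 (mod 4), then by the Chinese remainder theorem r ≡ 5 (mod 36). This is exactly r ≡ 5 (mod 36).

Both implications hold.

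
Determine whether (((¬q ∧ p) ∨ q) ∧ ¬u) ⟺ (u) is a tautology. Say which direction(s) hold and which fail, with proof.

Forward direction. This fails. Under u = F, p = T, q = F, the left side is true but the right side is false.

Converse. This fails. Under u = T, p = F, q = F, the left side is false but the right side is true.

(⇒) fails and (⇐) fails.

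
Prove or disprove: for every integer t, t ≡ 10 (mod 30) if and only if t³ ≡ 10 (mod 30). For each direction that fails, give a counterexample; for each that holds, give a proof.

Both directions hold; the statement is true.

(⇒) Suppose t ≡ 10 (mod 30). Write t = 30j + 10. Then (30j + 10)³ = 27000j³ + 27000j² + 9000j + 1000 = 30(900j³ + 900j² + 300j + 33) + 10, so t³ ≡ 10 (mod 30).

(⇐) Conversely, suppose t³ ≡ 10 (mod 30). The only residue r in {0, …, 29} with r³ ≡ 10 (mod 30) is r = 10, so t ≡ 10 (mod 30).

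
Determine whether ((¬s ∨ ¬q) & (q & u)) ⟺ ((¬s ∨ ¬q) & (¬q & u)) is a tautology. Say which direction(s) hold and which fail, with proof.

[⇒] This fails. Under s = F, q = T, u = T, the left side is true but the right side is false.

[⇐] This fails. Under s = F, q = F, u = T, the left side is false but the right side is true.

Neither implication holds.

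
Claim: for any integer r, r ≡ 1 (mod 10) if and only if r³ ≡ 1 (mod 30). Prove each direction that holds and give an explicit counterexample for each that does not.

Not equivalent: only (⇐) holds.

(←) The residues r modulo 30 with r³ ≡ 1 (mod 30) are exactly {1}, and each is ≡ 1 (mod 10).

(→) This fails: take r = 11. Then 11 ≡ 1 (mod 10), but 11³ = 1331 ≡ 11 (mod 30), not 1.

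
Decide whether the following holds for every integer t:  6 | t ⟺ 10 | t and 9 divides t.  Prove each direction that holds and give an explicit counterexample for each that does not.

(⟹) This fails: take t = 6. Certainly 6 ∣ 6, but 10 ∤ 6.

(⟸) Suppose 10 ∣ t and 9 ∣ t. Any common multiple of 10 and 9 is a multiple of their lcm; here gcd(10, 9) = 1, so lcm(10, 9) = 10·9 = 90, so 90 ∣ t. Since 6 ∣ 90, it follows that 6 ∣ t.

(⇒) fails; (⇐) holds.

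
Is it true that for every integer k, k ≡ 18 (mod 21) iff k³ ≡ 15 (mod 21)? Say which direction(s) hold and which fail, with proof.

(⟸) This fails: take k = 9. Then 9³ = 729 ≡ 15 (mod 21), yet 9 ≡ 9 (mod 21), not 18.

(⟹) Suppose k ≡ 18 (mod 21). Write k = 21j + 18. Then (21j + 18)³ = 9261j³ + 23814j² + 20412j + 5832 = 21(441j³ + 1134j² + 972j + 277) + 15, so k³ ≡ 15 (mod 21).

Only the forward direction holds.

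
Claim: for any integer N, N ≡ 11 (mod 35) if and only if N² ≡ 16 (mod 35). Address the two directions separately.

Not equivalent: only (⇒) holds.

(→) Suppose N ≡ 11 (mod 35). Write N = 35j + 11. Then (35j + 11)² = 1225j² + 770j + 121 = 35(35j² + 22j + 3) + 16, so N² ≡ 16 (mod 35).

(←) This fails: take N = 4. Then 4² = 16 ≡ 16 (mod 35), yet 4 ≡ 4 (mod 35), not 11.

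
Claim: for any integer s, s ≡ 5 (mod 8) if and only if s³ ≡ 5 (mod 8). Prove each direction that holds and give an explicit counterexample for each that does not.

Both directions hold; the statement is true.

(⟹) Suppose s ≡ 5 (mod 8). Write s = 8j + 5. Then (8j + 5)³ = 512j³ + 960j² + 600j + 125 = 8(64j³ + 120j² + 75j + 15) + 5, so s³ ≡ 5 (mod 8).

(⟸) Conversely, suppose s³ ≡ 5 (mod 8). The only residue r in {0, …, 7} with r³ ≡ 5 (mod 8) is r = 5, so s ≡ 5 (mod 8).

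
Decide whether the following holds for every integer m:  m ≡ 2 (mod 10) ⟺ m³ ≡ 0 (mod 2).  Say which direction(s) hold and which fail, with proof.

The forward direction holds; the converse fails.

[⇒] Suppose m ≡ 2 (mod 10). Then m³ ≡ 2³ = 8 (mod 10), and since 2 ∣ 10, also m³ ≡ 0 (mod 2).

[⇐] This fails: take m = 0. Then 0³ = 0 ≡ 0 (mod 2), yet 0 ≡ 0 (mod 10), not 2.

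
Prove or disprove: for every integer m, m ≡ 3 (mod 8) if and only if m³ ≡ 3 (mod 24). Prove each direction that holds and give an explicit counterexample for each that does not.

The forward direction fails; the converse holds.

Forward direction. This fails: take m = 11. Then 11 ≡ 3 (mod 8), but 11³ = 1331 ≡ 11 (mod 24), not 3.

Converse. The residues r modulo 24 with r³ ≡ 3 (mod 24) are exactly {3}, and each is ≡ 3 (mod 8).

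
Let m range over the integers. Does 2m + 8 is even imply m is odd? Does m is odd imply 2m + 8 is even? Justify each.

(→) This fails: take m = 0. Then 2m + 8 = 8, which is even, yet m = 0 is even, not odd.

(←) Suppose m is odd. Since 2 is even, 2m is even for every m, so 2m + 8 has the same parity as 8, which is even. Hence 2m + 8 is even.

(⇒) fails; (⇐) holds.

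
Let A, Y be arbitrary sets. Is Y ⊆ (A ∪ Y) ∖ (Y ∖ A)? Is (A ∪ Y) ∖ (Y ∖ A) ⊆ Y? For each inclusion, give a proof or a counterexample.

(⊆) fails and (⊇) fails.

Forward inclusion. This inclusion fails. Take A = ∅, Y = {1}; then 1 ∈ Y but 1 ∉ (A ∪ Y) ∖ (Y ∖ A).

Reverse inclusion. This inclusion fails. Take A = {1}, Y = ∅; then 1 ∈ (A ∪ Y) ∖ (Y ∖ A) but 1 ∉ Y.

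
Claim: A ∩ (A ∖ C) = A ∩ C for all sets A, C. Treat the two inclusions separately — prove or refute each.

(⟹) This inclusion fails. Take A = {1}, C = ∅; then 1 ∈ A ∩ (A ∖ C) but 1 ∉ A ∩ C.

(⟸) This inclusion fails. Take A = {1}, C = {1}; then 1 ∈ A ∩ C but 1 ∉ A ∩ (A ∖ C).

Both inclusions fail.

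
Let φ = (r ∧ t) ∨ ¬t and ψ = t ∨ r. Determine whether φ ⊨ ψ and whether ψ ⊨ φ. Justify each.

Forward direction. This fails. Under r = F, t = F, the left side is true but the right side is false.

Converse. This fails. Under r = F, t = T, the left side is false but the right side is true.

Neither implication holds.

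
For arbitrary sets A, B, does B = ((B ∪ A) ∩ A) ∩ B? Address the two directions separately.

(⊆) This inclusion fails. Take A = ∅, B = {1}; then 1 ∈ B but 1 ∉ ((B ∪ A) ∩ A) ∩ B.

(⊇) Let x ∈ ((B ∪ A) ∩ A) ∩ B. Then x ∈ A ∩ B, from which x ∈ B.

The sets are not equal: only the reverse inclusion holds.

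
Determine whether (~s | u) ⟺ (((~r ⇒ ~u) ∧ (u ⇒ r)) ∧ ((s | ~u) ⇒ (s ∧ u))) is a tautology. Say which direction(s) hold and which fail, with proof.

(→) This fails. Under r = F, s = F, u = F, the left side is true but the right side is false.

(←) Assume the antecedent. If r is true, the antecedent forces (r = T, s = F, u = T) or (r = T, s = T, u = T), and ~s | u holds there. If r is false, the antecedent cannot hold. Either way ~s | u holds.

Only the converse holds.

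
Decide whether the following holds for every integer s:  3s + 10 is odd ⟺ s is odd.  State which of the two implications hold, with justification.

Both implications hold.

Forward direction. Suppose 3s + 10 is odd. Since 3 is odd, 3s and s have the same parity, so 3s + 10 ≡ s + 10 (mod 2). As 10 is even, 3s + 10 is odd exactly when s is odd. Thus s is odd.

Converse. Suppose s is odd; write s = 2j + 1. Then 3s + 10 = 3·(2j + 1) + 10 = 2·3j + 13, which is odd.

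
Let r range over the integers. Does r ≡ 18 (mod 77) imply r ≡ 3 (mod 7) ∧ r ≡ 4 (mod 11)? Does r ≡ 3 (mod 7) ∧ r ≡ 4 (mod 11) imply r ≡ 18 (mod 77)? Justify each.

Both directions fail.

(⟹) This fails: r = 18 gives 18 ≡ 18 (mod 77) but 18 ≡ 4 (mod 7), so the conjunction on the right does not hold.

(⟸) This fails: r = 59 satisfies both congruences on the right (59 ≡ 3 mod 7 and 59 ≡ 4 mod 11) yet 59 ≡ 59 (mod 77), not 18.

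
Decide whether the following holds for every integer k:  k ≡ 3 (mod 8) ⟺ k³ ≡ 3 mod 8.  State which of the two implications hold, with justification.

(⇒) Suppose k ≡ 3 (mod 8). Write k = 8j + 3. Then (8j + 3)³ = 512j³ + 576j² + 216j + 27 = 8(64j³ + 72j² + 27j + 3) + 3, so k³ ≡ 3 (mod 8).

(⇐) Conversely, suppose k³ ≡ 3 (mod 8). The only residue r in {0, …, 7} with r³ ≡ 3 (mod 8) is r = 3, so k ≡ 3 (mod 8).

The biconditional holds.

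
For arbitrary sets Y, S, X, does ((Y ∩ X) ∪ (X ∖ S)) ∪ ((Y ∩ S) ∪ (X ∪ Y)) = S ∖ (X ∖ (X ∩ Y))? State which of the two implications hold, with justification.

Forward inclusion. This inclusion fails. Take Y = {1}, S = ∅, X = ∅; then 1 ∈ ((Y ∩ X) ∪ (X ∖ S)) ∪ ((Y ∩ S) ∪ (X ∪ Y)) but 1 ∉ S ∖ (X ∖ (X ∩ Y)).

Reverse inclusion. This inclusion fails. Take Y = ∅, S = {1}, X = ∅; then 1 ∈ S ∖ (X ∖ (X ∩ Y)) but 1 ∉ ((Y ∩ X) ∪ (X ∖ S)) ∪ ((Y ∩ S) ∪ (X ∪ Y)).

(⊆) fails and (⊇) fails.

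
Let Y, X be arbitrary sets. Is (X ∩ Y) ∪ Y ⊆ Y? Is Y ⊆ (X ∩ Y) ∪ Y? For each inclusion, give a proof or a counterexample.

Both inclusions hold.

(⊆) Let x ∈ (X ∩ Y) ∪ Y. Then either x ∈ Y and x ∉ X; or x ∈ Y ∩ X. In each case x ∈ Y, so (X ∩ Y) ∪ Y ⊆ Y.

(⊇) Let x ∈ Y. Then either x ∈ Y and x ∉ X; or x ∈ Y ∩ X. In each case x ∈ (X ∩ Y) ∪ Y, so Y ⊆ (X ∩ Y) ∪ Y.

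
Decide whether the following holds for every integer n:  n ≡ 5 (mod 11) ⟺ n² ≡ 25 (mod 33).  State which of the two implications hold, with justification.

(⇒) fails and (⇐) fails.

(⇒) This fails: take n = 27. Then 27 ≡ 5 (mod 11), but 27² = 729 ≡ 3 (mod 33), not 25.

(⇐) This fails: take n = 17. Then 17² = 289 ≡ 25 (mod 33), yet 17 ≡ 6 (mod 11), not 5.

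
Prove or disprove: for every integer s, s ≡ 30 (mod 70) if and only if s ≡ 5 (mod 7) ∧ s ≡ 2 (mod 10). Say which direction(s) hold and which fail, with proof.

Forward direction. This fails: s = 30 gives 30 ≡ 30 (mod 70) but 30 ≡ 2 (mod 7), so the conjunction on the right does not hold.

Converse. This fails: s = 12 satisfies both congruences on the right (12 ≡ 5 mod 7 and 12 ≡ 2 mod 10) yet 12 ≡ 12 (mod 70), not 30.

Both directions fail.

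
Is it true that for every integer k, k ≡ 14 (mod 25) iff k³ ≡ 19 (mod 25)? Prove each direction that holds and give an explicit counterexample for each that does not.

(⟹) Suppose k ≡ 14 (mod 25). Write k = 25j + 14. Then (25j + 14)³ = 15625j³ + 26250j² + 14700j + 2744 = 25(625j³ + 1050j² + 588j + 109) + 19, so k³ ≡ 19 (mod 25).

(⟸) Conversely, suppose k³ ≡ 19 (mod 25). The only residue r in {0, …, 24} with r³ ≡ 19 (mod 25) is r = 14, so k ≡ 14 (mod 25).

Both implications hold.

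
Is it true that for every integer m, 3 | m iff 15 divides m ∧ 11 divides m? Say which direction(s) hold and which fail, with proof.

(←) Suppose 15 ∣ m and 11 ∣ m. Any common multiple of 15 and 11 is a multiple of their lcm; here gcd(15, 11) = 1, so lcm(15, 11) = 15·11 = 165, so 165 ∣ m. Since 3 ∣ 165, it follows that 3 ∣ m.

(→) This fails: take m = 3. Certainly 3 ∣ 3, but 15 ∤ 3.

(⇒) fails; (⇐) holds.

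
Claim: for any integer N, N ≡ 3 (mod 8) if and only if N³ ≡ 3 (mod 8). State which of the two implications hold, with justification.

(→) Suppose N ≡ 3 (mod 8). Write N = 8j + 3. Then (8j + 3)³ = 512j³ + 576j² + 216j + 27 = 8(64j³ + 72j² + 27j + 3) + 3, so N³ ≡ 3 (mod 8).

(←) For the converse, argue contrapositively. If N ≢ 3 (mod 8), then N is congruent to one of 0, 1, 2, 4, 5, 6, 7 modulo 8, and these give N³ ≡ 0, 1, 0, 0, 5, 0, 7 respectively — never 3.

Equivalent; both directions hold.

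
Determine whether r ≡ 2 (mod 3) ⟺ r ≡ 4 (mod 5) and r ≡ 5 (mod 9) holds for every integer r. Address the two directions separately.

Forward direction. This fails: r = 32 gives 32 ≡ 2 (mod 3) but 32 ≡ 2 (mod 5), so the conjunction on the right does not hold.

Converse. If r ≡ 4 (mod 5) and r ≡ 5 (mod 9), then by the Chinese remainder theorem r ≡ 14 (mod 45). Since 14 ≡ 2 (mod 3) and 3 ∣ 45, we get r ≡ 2 (mod 3).

Only the reverse direction holds.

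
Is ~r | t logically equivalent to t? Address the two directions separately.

(⟸) Assume the antecedent. If t is true, ~r | t reduces to true regardless of the other variables. If t is false, the antecedent cannot hold. Either way ~r | t holds.

(⟹) This fails. Under t = F, r = F, the left side is true but the right side is false.

The forward direction fails; the converse holds.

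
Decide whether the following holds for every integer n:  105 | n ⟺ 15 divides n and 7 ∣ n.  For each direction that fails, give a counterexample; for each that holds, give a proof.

The biconditional holds.

(→) If 105 ∣ n, write n = 105q. Since 105 = 7·15, n = 15·(7q), so 15 ∣ n; and since 105 = 15·7, n = 7·(15q), so 7 ∣ n.

(←) Suppose 15 ∣ n and 7 ∣ n. Any common multiple of 15 and 7 is a multiple of their lcm; here gcd(15, 7) = 1, so lcm(15, 7) = 15·7 = 105, so 105 ∣ n.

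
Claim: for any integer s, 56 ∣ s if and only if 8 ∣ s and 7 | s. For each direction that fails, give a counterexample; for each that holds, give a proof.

Both directions hold; the statement is true.

(→) If 56 ∣ s, write s = 56q. Since 56 = 7·8, s = 8·(7q), so 8 ∣ s; and since 56 = 8·7, s = 7·(8q), so 7 ∣ s.

(←) Suppose 8 ∣ s and 7 ∣ s. Any common multiple of 8 and 7 is a multiple of their lcm; here gcd(8, 7) = 1, so lcm(8, 7) = 8·7 = 56, so 56 ∣ s.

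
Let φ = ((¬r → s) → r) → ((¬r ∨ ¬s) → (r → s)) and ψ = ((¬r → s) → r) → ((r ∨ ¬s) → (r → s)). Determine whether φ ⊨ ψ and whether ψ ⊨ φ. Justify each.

Both directions hold.

Forward direction. Assume the antecedent. If r is true, the antecedent forces (r = T, s = T), and the consequent holds there. If r is false, the consequent reduces to true regardless of the other variables. Either way the consequent holds.

Converse. Assume the antecedent. If r is true, the antecedent forces (r = T, s = T), and the consequent holds there. If r is false, the consequent reduces to true regardless of the other variables. Either way the consequent holds.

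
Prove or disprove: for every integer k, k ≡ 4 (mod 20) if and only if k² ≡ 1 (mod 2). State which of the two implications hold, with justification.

Both directions fail.

Forward direction. This fails: take k = 4. Then 4 ≡ 4 (mod 20), but 4² = 16 ≡ 0 (mod 2), not 1.

Converse. This fails: take k = 1. Then 1² = 1 ≡ 1 (mod 2), yet 1 ≡ 1 (mod 20), not 4.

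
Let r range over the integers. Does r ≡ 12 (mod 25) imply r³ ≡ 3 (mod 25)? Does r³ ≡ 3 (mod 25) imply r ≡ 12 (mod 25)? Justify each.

[⇒] Suppose r ≡ 12 (mod 25). Write r = 25j + 12. Then (25j + 12)³ = 15625j³ + 22500j² + 10800j + 1728 = 25(625j³ + 900j² + 432j + 69) + 3, so r³ ≡ 3 (mod 25).

[⇐] Conversely, suppose r³ ≡ 3 (mod 25). The only residue r in {0, …, 24} with r³ ≡ 3 (mod 25) is r = 12, so r ≡ 12 (mod 25).

Equivalent; both directions hold.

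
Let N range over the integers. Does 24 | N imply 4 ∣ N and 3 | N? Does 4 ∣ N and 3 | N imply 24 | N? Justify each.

Forward direction. If 24 ∣ N, write N = 24q. Since 24 = 6·4, N = 4·(6q), so 4 ∣ N; and since 24 = 8·3, N = 3·(8q), so 3 ∣ N.

Converse. This fails: take N = 12. Both 4 ∣ 12 and 3 ∣ 12, yet 12 is not a multiple of 24 (since 12 = 0·24 + 12), so 24 ∤ 12.

The forward direction holds; the converse fails.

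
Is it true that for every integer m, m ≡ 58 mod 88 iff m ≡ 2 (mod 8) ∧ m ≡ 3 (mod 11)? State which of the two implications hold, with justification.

Both directions hold; the statement is true.

[⇒] Suppose m ≡ 58 (mod 88); write m = 88j + 58. Since 8 ∣ 88, reducing mod 8 gives m ≡ 58 ≡ 2 (mod 8); since 11 ∣ 88, reducing mod 11 gives m ≡ 58 ≡ 3 (mod 11).

[⇐] Conversely, if m ≡ 2 (mod 8) and m ≡ 3 (mod 11), then by the Chinese remainder theorem m ≡ 58 (mod 88). This is exactly m ≡ 58 (mod 88).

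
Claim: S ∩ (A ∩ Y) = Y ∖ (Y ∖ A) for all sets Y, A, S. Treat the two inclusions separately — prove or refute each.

(⊆) Let x ∈ S ∩ (A ∩ Y). Then x ∈ Y ∩ A ∩ S, from which x ∈ Y ∖ (Y ∖ A).

(⊇) This inclusion fails. Take Y = {1}, A = {1}, S = ∅; then 1 ∈ Y ∖ (Y ∖ A) but 1 ∉ S ∩ (A ∩ Y).

Only the forward inclusion holds.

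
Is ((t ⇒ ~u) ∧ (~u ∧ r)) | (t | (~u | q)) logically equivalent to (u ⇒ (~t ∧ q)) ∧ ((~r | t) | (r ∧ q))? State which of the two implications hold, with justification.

Forward direction. This fails. Under r = T, t = F, q = F, u = F, the left side is true but the right side is false.

Converse. Assume the antecedent. If u is true, the antecedent forces (r = F, t = F, q = T, u = T) or (r = T, t = F, q = T, u = T), and the consequent holds there. If u is false, the consequent reduces to true regardless of the other variables. Either way the consequent holds.

The forward direction fails; the converse holds.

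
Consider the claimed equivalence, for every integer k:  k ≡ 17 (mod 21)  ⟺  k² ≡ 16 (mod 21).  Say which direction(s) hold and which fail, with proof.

The forward direction holds; the converse fails.

(⟸) This fails: take k = 4. Then 4² = 16 ≡ 16 (mod 21), yet 4 ≡ 4 (mod 21), not 17.

(⟹) Suppose k ≡ 17 (mod 21). Write k = 21j + 17. Then (21j + 17)² = 441j² + 714j + 289 = 21(21j² + 34j + 13) + 16, so k² ≡ 16 (mod 21).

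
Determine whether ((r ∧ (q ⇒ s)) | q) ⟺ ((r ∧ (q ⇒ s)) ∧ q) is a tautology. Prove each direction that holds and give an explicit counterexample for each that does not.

(⟸) Assume the antecedent. If q is true, (r ∧ (q ⇒ s)) | q reduces to true regardless of the other variables. If q is false, the antecedent cannot hold. Either way (r ∧ (q ⇒ s)) | q holds.

(⟹) This fails. Under q = T, s = F, r = F, the left side is true but the right side is false.

Only the converse holds.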